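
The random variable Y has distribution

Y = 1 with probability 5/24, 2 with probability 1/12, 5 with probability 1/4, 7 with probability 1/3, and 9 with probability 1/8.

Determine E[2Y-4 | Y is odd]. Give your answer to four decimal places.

6.7273

P(Y is odd) = 5/24 + 1/4 + 1/3 + 1/8 = 11/12.
E[2Y-4 | Y is odd] = [(-2)·5/24 + 6·1/4 + 10·1/3 + 14·1/8] / (11/12)
 = 37/6 / (11/12)
 = 74/11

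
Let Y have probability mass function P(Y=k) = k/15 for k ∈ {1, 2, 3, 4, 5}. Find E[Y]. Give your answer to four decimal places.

3.6667

E[Y] = Σ y·P(Y=y)
 = 1·1/15 + 2·2/15 + 3·1/5 + 4·4/15 + 5·1/3
 = 1/15 + 4/15 + 3/5 + 16/15 + 5/3
 = 11/3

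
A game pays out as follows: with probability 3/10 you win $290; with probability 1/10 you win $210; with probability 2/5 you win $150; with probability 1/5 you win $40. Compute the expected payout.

176

E[payout] = 290·3/10 + 210·1/10 + 150·2/5 + 40·1/5
 = 87 + 21 + 60 + 8
 = 176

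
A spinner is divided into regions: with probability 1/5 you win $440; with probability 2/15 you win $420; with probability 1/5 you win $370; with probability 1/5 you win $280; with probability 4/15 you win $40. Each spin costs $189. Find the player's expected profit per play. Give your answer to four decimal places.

95.6667

E[payout] = 440·1/5 + 420·2/15 + 370·1/5 + 280·1/5 + 40·4/15
 = 88 + 56 + 74 + 56 + 32/3
 = 854/3
Net = 854/3 - 189 = 287/3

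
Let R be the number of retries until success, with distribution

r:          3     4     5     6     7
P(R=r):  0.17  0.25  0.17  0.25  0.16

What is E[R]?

4.98

E[R] = Σ r·P(R=r)
 = 3·0.17 + 4·0.25 + 5·0.17 + 6·0.25 + 7·0.16
 = 0.51 + 1 + 0.85 + 1.5 + 1.12
 = 4.98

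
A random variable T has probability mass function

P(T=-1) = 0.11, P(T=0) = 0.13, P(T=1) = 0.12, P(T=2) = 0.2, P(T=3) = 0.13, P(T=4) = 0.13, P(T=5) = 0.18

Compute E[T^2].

8.78

E[T^2] = Σ t^2·P(T=t)
 = 1·0.11 + 0·0.13 + 1·0.12 + 4·0.2 + 9·0.13 + 16·0.13 + 25·0.18
 = 0.11 + 0 + 0.12 + 0.8 + 1.17 + 2.08 + 4.5
 = 8.78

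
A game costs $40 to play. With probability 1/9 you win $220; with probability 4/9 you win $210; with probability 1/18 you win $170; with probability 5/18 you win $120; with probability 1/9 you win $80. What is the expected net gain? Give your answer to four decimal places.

E[payout] = 220·1/9 + 210·4/9 + 170·1/18 + 120·5/18 + 80·1/9
 = 220/9 + 280/3 + 85/9 + 100/3 + 80/9
 = 1525/9
Net = 1525/9 - 40 = 1165/9

129.4444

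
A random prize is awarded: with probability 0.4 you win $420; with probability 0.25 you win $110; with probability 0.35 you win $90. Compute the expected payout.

227

E[payout] = 420·0.4 + 110·0.25 + 90·0.35
 = 168 + 27.5 + 31.5
 = 227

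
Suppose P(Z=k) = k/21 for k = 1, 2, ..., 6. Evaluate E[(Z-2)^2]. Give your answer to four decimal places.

E[(Z-2)^2] = Σ (z-2)^2·P(Z=z)
 = 1·1/21 + 0·2/21 + 1·1/7 + 4·4/21 + 9·5/21 + 16·2/7
 = 1/21 + 0 + 1/7 + 16/21 + 15/7 + 32/7
 = 23/3

7.6667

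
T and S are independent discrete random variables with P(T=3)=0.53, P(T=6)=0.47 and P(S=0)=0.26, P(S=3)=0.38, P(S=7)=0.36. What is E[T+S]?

8.07

E[T+S] = Σ_t Σ_s (t+s) · P(T=t)P(S=s)
 = 3·0.1378 + 6·0.2014 + 10·0.1908 + 6·0.1222 + 9·0.1786 + 13·0.1692
 = 0.4134 + 1.2084 + 1.908 + 0.7332 + 1.6074 + 2.1996
 = 8.07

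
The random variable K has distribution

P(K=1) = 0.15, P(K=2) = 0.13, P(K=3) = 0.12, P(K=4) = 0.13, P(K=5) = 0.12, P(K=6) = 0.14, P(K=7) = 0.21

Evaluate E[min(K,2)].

E[min(K,2)] = Σ min(k,2)·P(K=k)
 = 1·0.15 + 2·0.13 + 2·0.12 + 2·0.13 + 2·0.12 + 2·0.14 + 2·0.21
 = 0.15 + 0.26 + 0.24 + 0.26 + 0.24 + 0.28 + 0.42
 = 1.85

1.85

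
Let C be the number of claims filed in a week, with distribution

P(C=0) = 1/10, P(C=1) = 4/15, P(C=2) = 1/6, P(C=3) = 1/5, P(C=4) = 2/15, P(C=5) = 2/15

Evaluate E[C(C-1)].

E[C(C-1)] = Σ c(c-1)·P(C=c)
 = 0·1/10 + 0·4/15 + 2·1/6 + 6·1/5 + 12·2/15 + 20·2/15
 = 0 + 0 + 1/3 + 6/5 + 8/5 + 8/3
 = 29/5

5.8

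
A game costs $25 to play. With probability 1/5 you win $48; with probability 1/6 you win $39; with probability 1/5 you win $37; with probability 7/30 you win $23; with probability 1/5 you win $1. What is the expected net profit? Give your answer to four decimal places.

E[payout] = 48·1/5 + 39·1/6 + 37·1/5 + 23·7/30 + 1·1/5
 = 48/5 + 13/2 + 37/5 + 161/30 + 1/5
 = 436/15
Net = 436/15 - 25 = 61/15

4.0667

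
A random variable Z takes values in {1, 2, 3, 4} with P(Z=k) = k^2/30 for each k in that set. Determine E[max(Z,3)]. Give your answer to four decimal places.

3.5333

E[max(Z,3)] = Σ max(z,3)·P(Z=z)
 = 3·1/30 + 3·2/15 + 3·3/10 + 4·8/15
 = 1/10 + 2/5 + 9/10 + 32/15
 = 53/15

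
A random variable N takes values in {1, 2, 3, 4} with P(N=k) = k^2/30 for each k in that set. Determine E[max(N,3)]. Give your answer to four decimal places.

3.5333

E[max(N,3)] = Σ max(n,3)·P(N=n)
 = 3·1/30 + 3·2/15 + 3·3/10 + 4·8/15
 = 1/10 + 2/5 + 9/10 + 32/15
 = 53/15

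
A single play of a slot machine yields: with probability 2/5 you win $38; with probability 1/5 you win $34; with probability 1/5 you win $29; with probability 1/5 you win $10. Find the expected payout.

E[payout] = 38·2/5 + 34·1/5 + 29·1/5 + 10·1/5
 = 76/5 + 34/5 + 29/5 + 2
 = 149/5

29.8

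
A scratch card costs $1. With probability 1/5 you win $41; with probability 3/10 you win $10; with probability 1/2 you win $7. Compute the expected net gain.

E[payout] = 41·1/5 + 10·3/10 + 7·1/2
 = 41/5 + 3 + 7/2
 = 147/10
Net = 147/10 - 1 = 137/10

13.7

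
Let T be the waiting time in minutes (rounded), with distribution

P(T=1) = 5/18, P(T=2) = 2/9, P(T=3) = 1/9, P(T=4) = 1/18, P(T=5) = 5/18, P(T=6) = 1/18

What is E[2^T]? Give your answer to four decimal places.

15.6667

E[2^T] = Σ 2^t·P(T=t)
 = 2·5/18 + 4·2/9 + 8·1/9 + 16·1/18 + 32·5/18 + 64·1/18
 = 5/9 + 8/9 + 8/9 + 8/9 + 80/9 + 32/9
 = 47/3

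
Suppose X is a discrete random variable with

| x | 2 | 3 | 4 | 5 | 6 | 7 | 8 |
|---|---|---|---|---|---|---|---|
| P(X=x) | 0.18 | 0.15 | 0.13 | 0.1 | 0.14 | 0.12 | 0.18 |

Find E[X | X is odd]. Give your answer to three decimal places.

4.838

P(X is odd) = 0.15 + 0.1 + 0.12 = 0.37.
E[X | X is odd] = [3·0.15 + 5·0.1 + 7·0.12] / 0.37
 = 1.79 / 0.37
 = 179/37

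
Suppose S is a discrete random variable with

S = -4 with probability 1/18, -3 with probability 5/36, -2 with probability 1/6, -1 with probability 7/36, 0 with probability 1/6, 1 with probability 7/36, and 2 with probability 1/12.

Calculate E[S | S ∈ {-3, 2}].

-1.125

P(S ∈ {-3, 2}) = 5/36 + 1/12 = 2/9.
E[S | S ∈ {-3, 2}] = [(-3)·5/36 + 2·1/12] / (2/9)
 = -1/4 / (2/9)
 = -9/8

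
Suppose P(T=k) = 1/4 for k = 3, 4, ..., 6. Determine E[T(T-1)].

17

E[T(T-1)] = Σ t(t-1)·P(T=t)
 = 6·1/4 + 12·1/4 + 20·1/4 + 30·1/4
 = 3/2 + 3 + 5 + 15/2
 = 17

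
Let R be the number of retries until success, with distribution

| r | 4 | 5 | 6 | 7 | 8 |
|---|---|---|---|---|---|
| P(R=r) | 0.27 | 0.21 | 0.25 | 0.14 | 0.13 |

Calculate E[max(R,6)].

6.4

E[max(R,6)] = Σ max(r,6)·P(R=r)
 = 6·0.27 + 6·0.21 + 6·0.25 + 7·0.14 + 8·0.13
 = 1.62 + 1.26 + 1.5 + 0.98 + 1.04
 = 6.4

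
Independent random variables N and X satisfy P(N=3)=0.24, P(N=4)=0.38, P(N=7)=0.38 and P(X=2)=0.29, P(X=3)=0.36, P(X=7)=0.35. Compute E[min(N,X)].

E[min(N,X)] = Σ_n Σ_x min(n,x) · P(N=n)P(X=x)
 = 2·0.0696 + 3·0.0864 + 3·0.084 + 2·0.1102 + 3·0.1368 + 4·0.133 + 2·0.1102 + 3·0.1368 + 7·0.133
 = 0.1392 + 0.2592 + 0.252 + 0.2204 + 0.4104 + 0.532 + 0.2204 + 0.4104 + 0.931
 = 3.375

3.375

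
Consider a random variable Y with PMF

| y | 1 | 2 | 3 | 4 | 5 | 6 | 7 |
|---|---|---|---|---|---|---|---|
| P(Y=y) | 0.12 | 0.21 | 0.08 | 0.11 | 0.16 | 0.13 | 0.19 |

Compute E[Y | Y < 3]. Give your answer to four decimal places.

1.6364

P(Y < 3) = 0.12 + 0.21 = 0.33.
E[Y | Y < 3] = [1·0.12 + 2·0.21] / 0.33
 = 0.54 / 0.33
 = 18/11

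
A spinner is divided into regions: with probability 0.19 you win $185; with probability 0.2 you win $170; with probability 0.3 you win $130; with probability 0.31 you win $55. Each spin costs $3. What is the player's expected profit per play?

E[payout] = 185·0.19 + 170·0.2 + 130·0.3 + 55·0.31
 = 35.15 + 34 + 39 + 17.05
 = 125.2
Net = 125.2 - 3 = 122.2

122.2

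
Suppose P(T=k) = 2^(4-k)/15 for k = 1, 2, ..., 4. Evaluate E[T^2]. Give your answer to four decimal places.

E[T^2] = Σ t^2·P(T=t)
 = 1·8/15 + 4·4/15 + 9·2/15 + 16·1/15
 = 8/15 + 16/15 + 6/5 + 16/15
 = 58/15

3.8667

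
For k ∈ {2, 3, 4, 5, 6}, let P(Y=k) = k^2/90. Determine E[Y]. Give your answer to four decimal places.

E[Y] = Σ y·P(Y=y)
 = 2·2/45 + 3·1/10 + 4·8/45 + 5·5/18 + 6·2/5
 = 4/45 + 3/10 + 32/45 + 25/18 + 12/5
 = 44/9

4.8889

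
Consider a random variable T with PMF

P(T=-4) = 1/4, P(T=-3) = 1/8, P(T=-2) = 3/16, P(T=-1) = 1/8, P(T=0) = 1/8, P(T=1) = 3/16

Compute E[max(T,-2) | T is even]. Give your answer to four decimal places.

-1.5556

P(T is even) = 1/4 + 3/16 + 1/8 = 9/16.
E[max(T,-2) | T is even] = [(-2)·1/4 + (-2)·3/16 + 0·1/8] / (9/16)
 = -7/8 / (9/16)
 = -14/9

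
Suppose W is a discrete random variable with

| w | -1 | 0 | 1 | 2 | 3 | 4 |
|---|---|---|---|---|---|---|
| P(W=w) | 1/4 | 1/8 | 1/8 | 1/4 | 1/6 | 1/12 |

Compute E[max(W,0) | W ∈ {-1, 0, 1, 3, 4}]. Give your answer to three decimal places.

P(W ∈ {-1, 0, 1, 3, 4}) = 1/4 + 1/8 + 1/8 + 1/6 + 1/12 = 3/4.
E[max(W,0) | W ∈ {-1, 0, 1, 3, 4}] = [0·1/4 + 0·1/8 + 1·1/8 + 3·1/6 + 4·1/12] / (3/4)
 = 23/24 / (3/4)
 = 23/18

1.278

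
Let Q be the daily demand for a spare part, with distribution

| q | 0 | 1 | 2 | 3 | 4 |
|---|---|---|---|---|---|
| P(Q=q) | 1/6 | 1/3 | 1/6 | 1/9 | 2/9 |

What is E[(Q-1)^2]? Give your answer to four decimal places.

2.7778

E[(Q-1)^2] = Σ (q-1)^2·P(Q=q)
 = 1·1/6 + 0·1/3 + 1·1/6 + 4·1/9 + 9·2/9
 = 1/6 + 0 + 1/6 + 4/9 + 2
 = 25/9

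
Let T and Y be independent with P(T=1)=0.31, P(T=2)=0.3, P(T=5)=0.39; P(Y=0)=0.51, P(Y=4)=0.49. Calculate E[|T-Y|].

E[|T-Y|] = Σ_t Σ_y |t-y| · P(T=t)P(Y=y)
 = 1·0.1581 + 3·0.1519 + 2·0.153 + 2·0.147 + 5·0.1989 + 1·0.1911
 = 0.1581 + 0.4557 + 0.306 + 0.294 + 0.9945 + 0.1911
 = 2.3994

2.3994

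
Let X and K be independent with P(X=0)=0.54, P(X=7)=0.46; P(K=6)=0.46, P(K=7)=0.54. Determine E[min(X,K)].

E[min(X,K)] = Σ_x Σ_k min(x,k) · P(X=x)P(K=k)
 = 0·0.2484 + 0·0.2916 + 6·0.2116 + 7·0.2484
 = 0 + 0 + 1.2696 + 1.7388
 = 3.0084

3.0084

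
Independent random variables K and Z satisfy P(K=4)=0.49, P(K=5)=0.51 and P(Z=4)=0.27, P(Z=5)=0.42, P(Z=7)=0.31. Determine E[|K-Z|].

1.1154

E[|K-Z|] = Σ_k Σ_z |k-z| · P(K=k)P(Z=z)
 = 0·0.1323 + 1·0.2058 + 3·0.1519 + 1·0.1377 + 0·0.2142 + 2·0.1581
 = 0 + 0.2058 + 0.4557 + 0.1377 + 0 + 0.3162
 = 1.1154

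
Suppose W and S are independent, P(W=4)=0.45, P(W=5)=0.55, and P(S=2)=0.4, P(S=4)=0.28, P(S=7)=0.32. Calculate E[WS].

E[WS] = Σ_w Σ_s ws · P(W=w)P(S=s)
 = 8·0.18 + 16·0.126 + 28·0.144 + 10·0.22 + 20·0.154 + 35·0.176
 = 1.44 + 2.016 + 4.032 + 2.2 + 3.08 + 6.16
 = 18.928

18.928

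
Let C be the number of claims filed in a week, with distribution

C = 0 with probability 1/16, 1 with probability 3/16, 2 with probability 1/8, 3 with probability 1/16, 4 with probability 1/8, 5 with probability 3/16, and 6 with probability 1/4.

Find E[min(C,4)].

2.875

E[min(C,4)] = Σ min(c,4)·P(C=c)
 = 0·1/16 + 1·3/16 + 2·1/8 + 3·1/16 + 4·1/8 + 4·3/16 + 4·1/4
 = 0 + 3/16 + 1/4 + 3/16 + 1/2 + 3/4 + 1
 = 23/8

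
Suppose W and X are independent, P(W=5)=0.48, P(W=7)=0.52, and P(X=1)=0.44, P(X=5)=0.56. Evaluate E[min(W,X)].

E[min(W,X)] = Σ_w Σ_x min(w,x) · P(W=w)P(X=x)
 = 1·0.2112 + 5·0.2688 + 1·0.2288 + 5·0.2912
 = 0.2112 + 1.344 + 0.2288 + 1.456
 = 3.24

3.24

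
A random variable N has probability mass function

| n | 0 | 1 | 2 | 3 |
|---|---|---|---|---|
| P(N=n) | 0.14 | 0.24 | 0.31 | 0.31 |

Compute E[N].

1.79

E[N] = Σ n·P(N=n)
 = 0·0.14 + 1·0.24 + 2·0.31 + 3·0.31
 = 0 + 0.24 + 0.62 + 0.93
 = 1.79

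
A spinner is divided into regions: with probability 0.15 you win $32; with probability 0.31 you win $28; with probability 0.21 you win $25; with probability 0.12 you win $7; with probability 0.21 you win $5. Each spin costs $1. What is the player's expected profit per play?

19.62

E[payout] = 32·0.15 + 28·0.31 + 25·0.21 + 7·0.12 + 5·0.21
 = 4.8 + 8.68 + 5.25 + 0.84 + 1.05
 = 20.62
Net = 20.62 - 1 = 19.62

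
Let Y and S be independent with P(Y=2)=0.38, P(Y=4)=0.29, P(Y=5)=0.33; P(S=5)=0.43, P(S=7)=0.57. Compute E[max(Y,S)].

6.14

E[max(Y,S)] = Σ_y Σ_s max(y,s) · P(Y=y)P(S=s)
 = 5·0.1634 + 7·0.2166 + 5·0.1247 + 7·0.1653 + 5·0.1419 + 7·0.1881
 = 0.817 + 1.5162 + 0.6235 + 1.1571 + 0.7095 + 1.3167
 = 6.14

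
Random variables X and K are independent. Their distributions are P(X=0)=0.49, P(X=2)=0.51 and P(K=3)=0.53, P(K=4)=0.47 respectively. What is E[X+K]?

E[X+K] = Σ_x Σ_k (x+k) · P(X=x)P(K=k)
 = 3·0.2597 + 4·0.2303 + 5·0.2703 + 6·0.2397
 = 0.7791 + 0.9212 + 1.3515 + 1.4382
 = 4.49

4.49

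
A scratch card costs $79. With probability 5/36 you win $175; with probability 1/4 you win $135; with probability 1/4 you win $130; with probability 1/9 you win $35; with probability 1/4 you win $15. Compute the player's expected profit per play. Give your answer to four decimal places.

19.1944

E[payout] = 175·5/36 + 135·1/4 + 130·1/4 + 35·1/9 + 15·1/4
 = 875/36 + 135/4 + 65/2 + 35/9 + 15/4
 = 3535/36
Net = 3535/36 - 79 = 691/36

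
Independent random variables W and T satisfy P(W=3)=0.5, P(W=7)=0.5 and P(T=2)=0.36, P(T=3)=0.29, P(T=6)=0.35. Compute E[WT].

18.45

E[WT] = Σ_w Σ_t wt · P(W=w)P(T=t)
 = 6·0.18 + 9·0.145 + 18·0.175 + 14·0.18 + 21·0.145 + 42·0.175
 = 1.08 + 1.305 + 3.15 + 2.52 + 3.045 + 7.35
 = 18.45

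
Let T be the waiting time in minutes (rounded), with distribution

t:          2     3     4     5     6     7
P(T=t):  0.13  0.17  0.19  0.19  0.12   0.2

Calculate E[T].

E[T] = Σ t·P(T=t)
 = 2·0.13 + 3·0.17 + 4·0.19 + 5·0.19 + 6·0.12 + 7·0.2
 = 0.26 + 0.51 + 0.76 + 0.95 + 0.72 + 1.4
 = 4.6

4.6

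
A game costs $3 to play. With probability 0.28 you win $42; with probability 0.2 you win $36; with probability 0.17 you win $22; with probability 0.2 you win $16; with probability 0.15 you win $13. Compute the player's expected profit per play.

E[payout] = 42·0.28 + 36·0.2 + 22·0.17 + 16·0.2 + 13·0.15
 = 11.76 + 7.2 + 3.74 + 3.2 + 1.95
 = 27.85
Net = 27.85 - 3 = 24.85

24.85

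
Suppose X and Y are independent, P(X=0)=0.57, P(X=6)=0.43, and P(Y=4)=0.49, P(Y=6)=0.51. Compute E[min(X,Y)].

2.1586

E[min(X,Y)] = Σ_x Σ_y min(x,y) · P(X=x)P(Y=y)
 = 0·0.2793 + 0·0.2907 + 4·0.2107 + 6·0.2193
 = 0 + 0 + 0.8428 + 1.3158
 = 2.1586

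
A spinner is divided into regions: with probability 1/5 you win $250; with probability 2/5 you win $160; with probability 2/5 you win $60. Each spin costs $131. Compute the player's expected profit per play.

E[payout] = 250·1/5 + 160·2/5 + 60·2/5
 = 50 + 64 + 24
 = 138
Net = 138 - 131 = 7

7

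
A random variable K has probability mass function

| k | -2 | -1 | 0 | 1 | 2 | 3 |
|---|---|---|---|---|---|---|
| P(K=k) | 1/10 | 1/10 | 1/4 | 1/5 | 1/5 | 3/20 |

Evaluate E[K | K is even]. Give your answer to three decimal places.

P(K is even) = 1/10 + 1/4 + 1/5 = 11/20.
E[K | K is even] = [(-2)·1/10 + 0·1/4 + 2·1/5] / (11/20)
 = 1/5 / (11/20)
 = 4/11

0.364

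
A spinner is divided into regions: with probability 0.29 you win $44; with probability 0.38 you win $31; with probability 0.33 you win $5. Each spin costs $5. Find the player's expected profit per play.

E[payout] = 44·0.29 + 31·0.38 + 5·0.33
 = 12.76 + 11.78 + 1.65
 = 26.19
Net = 26.19 - 5 = 21.19

21.19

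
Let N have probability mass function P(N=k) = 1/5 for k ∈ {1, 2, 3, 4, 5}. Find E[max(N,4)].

E[max(N,4)] = Σ max(n,4)·P(N=n)
 = 4·1/5 + 4·1/5 + 4·1/5 + 4·1/5 + 5·1/5
 = 4/5 + 4/5 + 4/5 + 4/5 + 1
 = 21/5

4.2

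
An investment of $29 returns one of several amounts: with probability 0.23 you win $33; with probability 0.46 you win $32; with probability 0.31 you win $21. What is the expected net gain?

-0.18

E[payout] = 33·0.23 + 32·0.46 + 21·0.31
 = 7.59 + 14.72 + 6.51
 = 28.82
Net = 28.82 - 29 = -0.18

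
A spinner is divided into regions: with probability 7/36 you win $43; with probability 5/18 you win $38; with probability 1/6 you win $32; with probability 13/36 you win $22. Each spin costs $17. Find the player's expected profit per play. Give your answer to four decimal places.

15.1944

E[payout] = 43·7/36 + 38·5/18 + 32·1/6 + 22·13/36
 = 301/36 + 95/9 + 16/3 + 143/18
 = 1159/36
Net = 1159/36 - 17 = 547/36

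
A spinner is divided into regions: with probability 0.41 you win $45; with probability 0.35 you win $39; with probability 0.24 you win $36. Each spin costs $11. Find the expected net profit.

E[payout] = 45·0.41 + 39·0.35 + 36·0.24
 = 18.45 + 13.65 + 8.64
 = 40.74
Net = 40.74 - 11 = 29.74

29.74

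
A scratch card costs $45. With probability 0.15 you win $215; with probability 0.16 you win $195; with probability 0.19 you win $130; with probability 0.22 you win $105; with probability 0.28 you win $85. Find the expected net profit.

90.05

E[payout] = 215·0.15 + 195·0.16 + 130·0.19 + 105·0.22 + 85·0.28
 = 32.25 + 31.2 + 24.7 + 23.1 + 23.8
 = 135.05
Net = 135.05 - 45 = 90.05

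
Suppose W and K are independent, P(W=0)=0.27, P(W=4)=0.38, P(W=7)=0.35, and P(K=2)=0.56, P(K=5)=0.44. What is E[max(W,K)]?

E[max(W,K)] = Σ_w Σ_k max(w,k) · P(W=w)P(K=k)
 = 2·0.1512 + 5·0.1188 + 4·0.2128 + 5·0.1672 + 7·0.196 + 7·0.154
 = 0.3024 + 0.594 + 0.8512 + 0.836 + 1.372 + 1.078
 = 5.0336

5.0336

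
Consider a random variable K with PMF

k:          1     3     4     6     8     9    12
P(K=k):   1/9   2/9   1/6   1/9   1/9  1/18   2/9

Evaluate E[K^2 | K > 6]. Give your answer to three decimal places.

P(K > 6) = 1/9 + 1/18 + 2/9 = 7/18.
E[K^2 | K > 6] = [64·1/9 + 81·1/18 + 144·2/9] / (7/18)
 = 785/18 / (7/18)
 = 785/7

112.143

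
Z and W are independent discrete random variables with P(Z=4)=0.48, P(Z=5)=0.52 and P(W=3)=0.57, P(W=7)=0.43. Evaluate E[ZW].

21.3344

E[ZW] = Σ_z Σ_w zw · P(Z=z)P(W=w)
 = 12·0.2736 + 28·0.2064 + 15·0.2964 + 35·0.2236
 = 3.2832 + 5.7792 + 4.446 + 7.826
 = 21.3344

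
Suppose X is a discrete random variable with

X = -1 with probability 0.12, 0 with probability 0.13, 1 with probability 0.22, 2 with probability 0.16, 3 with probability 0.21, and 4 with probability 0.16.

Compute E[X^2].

5.43

E[X^2] = Σ x^2·P(X=x)
 = 1·0.12 + 0·0.13 + 1·0.22 + 4·0.16 + 9·0.21 + 16·0.16
 = 0.12 + 0 + 0.22 + 0.64 + 1.89 + 2.56
 = 5.43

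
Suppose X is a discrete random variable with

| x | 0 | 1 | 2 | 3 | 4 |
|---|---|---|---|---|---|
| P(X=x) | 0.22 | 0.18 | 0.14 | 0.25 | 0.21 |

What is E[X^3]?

E[X^3] = Σ x^3·P(X=x)
 = 0·0.22 + 1·0.18 + 8·0.14 + 27·0.25 + 64·0.21
 = 0 + 0.18 + 1.12 + 6.75 + 13.44
 = 21.49

21.49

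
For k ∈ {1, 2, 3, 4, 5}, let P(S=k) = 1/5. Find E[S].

3

E[S] = Σ s·P(S=s)
 = 1·1/5 + 2·1/5 + 3·1/5 + 4·1/5 + 5·1/5
 = 1/5 + 2/5 + 3/5 + 4/5 + 1
 = 3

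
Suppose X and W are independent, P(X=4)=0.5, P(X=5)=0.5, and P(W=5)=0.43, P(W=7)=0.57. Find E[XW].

E[XW] = Σ_x Σ_w xw · P(X=x)P(W=w)
 = 20·0.215 + 28·0.285 + 25·0.215 + 35·0.285
 = 4.3 + 7.98 + 5.375 + 9.975
 = 27.63

27.63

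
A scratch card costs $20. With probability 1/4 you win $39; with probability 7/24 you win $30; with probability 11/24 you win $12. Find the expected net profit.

E[payout] = 39·1/4 + 30·7/24 + 12·11/24
 = 39/4 + 35/4 + 11/2
 = 24
Net = 24 - 20 = 4

4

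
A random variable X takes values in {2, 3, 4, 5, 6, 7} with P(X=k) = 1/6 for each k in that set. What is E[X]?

4.5

E[X] = Σ x·P(X=x)
 = 2·1/6 + 3·1/6 + 4·1/6 + 5·1/6 + 6·1/6 + 7·1/6
 = 1/3 + 1/2 + 2/3 + 5/6 + 1 + 7/6
 = 9/2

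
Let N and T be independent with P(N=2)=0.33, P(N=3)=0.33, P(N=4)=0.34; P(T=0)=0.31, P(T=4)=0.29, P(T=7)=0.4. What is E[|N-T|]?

E[|N-T|] = Σ_n Σ_t |n-t| · P(N=n)P(T=t)
 = 2·0.1023 + 2·0.0957 + 5·0.132 + 3·0.1023 + 1·0.0957 + 4·0.132 + 4·0.1054 + 0·0.0986 + 3·0.136
 = 0.2046 + 0.1914 + 0.66 + 0.3069 + 0.0957 + 0.528 + 0.4216 + 0 + 0.408
 = 2.8162

2.8162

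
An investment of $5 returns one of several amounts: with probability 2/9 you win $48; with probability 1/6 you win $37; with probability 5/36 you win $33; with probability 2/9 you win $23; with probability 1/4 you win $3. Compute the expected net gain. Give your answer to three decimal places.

22.278

E[payout] = 48·2/9 + 37·1/6 + 33·5/36 + 23·2/9 + 3·1/4
 = 32/3 + 37/6 + 55/12 + 46/9 + 3/4
 = 491/18
Net = 491/18 - 5 = 401/18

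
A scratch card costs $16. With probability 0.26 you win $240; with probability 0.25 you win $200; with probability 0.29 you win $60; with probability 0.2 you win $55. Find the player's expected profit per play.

E[payout] = 240·0.26 + 200·0.25 + 60·0.29 + 55·0.2
 = 62.4 + 50 + 17.4 + 11
 = 140.8
Net = 140.8 - 16 = 124.8

124.8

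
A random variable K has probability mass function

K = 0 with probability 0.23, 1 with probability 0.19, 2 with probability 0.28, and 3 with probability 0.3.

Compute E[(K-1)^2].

E[(K-1)^2] = Σ (k-1)^2·P(K=k)
 = 1·0.23 + 0·0.19 + 1·0.28 + 4·0.3
 = 0.23 + 0 + 0.28 + 1.2
 = 1.71

1.71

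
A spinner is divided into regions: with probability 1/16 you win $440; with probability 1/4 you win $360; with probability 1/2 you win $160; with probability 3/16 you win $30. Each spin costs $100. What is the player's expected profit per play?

E[payout] = 440·1/16 + 360·1/4 + 160·1/2 + 30·3/16
 = 55/2 + 90 + 80 + 45/8
 = 1625/8
Net = 1625/8 - 100 = 825/8

103.125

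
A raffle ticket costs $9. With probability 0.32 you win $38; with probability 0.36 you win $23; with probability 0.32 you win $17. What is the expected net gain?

E[payout] = 38·0.32 + 23·0.36 + 17·0.32
 = 12.16 + 8.28 + 5.44
 = 25.88
Net = 25.88 - 9 = 16.88

16.88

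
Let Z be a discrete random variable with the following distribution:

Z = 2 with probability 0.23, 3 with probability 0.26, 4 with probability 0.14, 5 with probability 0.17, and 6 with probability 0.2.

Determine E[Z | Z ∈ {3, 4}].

P(Z ∈ {3, 4}) = 0.26 + 0.14 = 0.4.
E[Z | Z ∈ {3, 4}] = [3·0.26 + 4·0.14] / 0.4
 = 1.34 / 0.4
 = 67/20

3.35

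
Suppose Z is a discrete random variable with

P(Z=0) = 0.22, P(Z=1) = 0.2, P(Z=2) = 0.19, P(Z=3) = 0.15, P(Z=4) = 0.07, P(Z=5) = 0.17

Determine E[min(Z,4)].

E[min(Z,4)] = Σ min(z,4)·P(Z=z)
 = 0·0.22 + 1·0.2 + 2·0.19 + 3·0.15 + 4·0.07 + 4·0.17
 = 0 + 0.2 + 0.38 + 0.45 + 0.28 + 0.68
 = 1.99

1.99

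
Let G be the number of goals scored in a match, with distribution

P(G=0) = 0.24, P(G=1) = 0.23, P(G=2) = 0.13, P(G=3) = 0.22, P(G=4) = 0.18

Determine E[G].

1.87

E[G] = Σ g·P(G=g)
 = 0·0.24 + 1·0.23 + 2·0.13 + 3·0.22 + 4·0.18
 = 0 + 0.23 + 0.26 + 0.66 + 0.72
 = 1.87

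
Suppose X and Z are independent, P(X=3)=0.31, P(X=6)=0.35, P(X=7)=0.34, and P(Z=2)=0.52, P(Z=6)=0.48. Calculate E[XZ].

E[XZ] = Σ_x Σ_z xz · P(X=x)P(Z=z)
 = 6·0.1612 + 18·0.1488 + 12·0.182 + 36·0.168 + 14·0.1768 + 42·0.1632
 = 0.9672 + 2.6784 + 2.184 + 6.048 + 2.4752 + 6.8544
 = 21.2072

21.2072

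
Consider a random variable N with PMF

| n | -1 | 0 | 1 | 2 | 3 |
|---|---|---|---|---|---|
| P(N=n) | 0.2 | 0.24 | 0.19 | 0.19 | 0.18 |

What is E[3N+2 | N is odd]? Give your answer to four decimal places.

4.7895

P(N is odd) = 0.2 + 0.19 + 0.18 = 0.57.
E[3N+2 | N is odd] = [(-1)·0.2 + 5·0.19 + 11·0.18] / 0.57
 = 2.73 / 0.57
 = 91/19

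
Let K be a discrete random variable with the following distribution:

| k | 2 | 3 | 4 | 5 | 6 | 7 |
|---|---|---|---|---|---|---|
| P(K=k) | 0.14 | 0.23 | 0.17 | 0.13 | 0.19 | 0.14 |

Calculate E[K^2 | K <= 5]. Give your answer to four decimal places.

P(K <= 5) = 0.14 + 0.23 + 0.17 + 0.13 = 0.67.
E[K^2 | K <= 5] = [4·0.14 + 9·0.23 + 16·0.17 + 25·0.13] / 0.67
 = 8.6 / 0.67
 = 860/67

12.8358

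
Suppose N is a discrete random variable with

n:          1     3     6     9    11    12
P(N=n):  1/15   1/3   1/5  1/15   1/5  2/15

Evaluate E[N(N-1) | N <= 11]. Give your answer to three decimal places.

P(N <= 11) = 1/15 + 1/3 + 1/5 + 1/15 + 1/5 = 13/15.
E[N(N-1) | N <= 11] = [0·1/15 + 6·1/3 + 30·1/5 + 72·1/15 + 110·1/5] / (13/15)
 = 174/5 / (13/15)
 = 522/13

40.154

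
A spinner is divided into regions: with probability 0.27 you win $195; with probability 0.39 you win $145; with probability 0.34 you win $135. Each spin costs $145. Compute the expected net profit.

E[payout] = 195·0.27 + 145·0.39 + 135·0.34
 = 52.65 + 56.55 + 45.9
 = 155.1
Net = 155.1 - 145 = 10.1

10.1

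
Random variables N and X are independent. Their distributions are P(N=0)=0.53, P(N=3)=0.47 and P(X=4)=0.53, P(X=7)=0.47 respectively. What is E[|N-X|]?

E[|N-X|] = Σ_n Σ_x |n-x| · P(N=n)P(X=x)
 = 4·0.2809 + 7·0.2491 + 1·0.2491 + 4·0.2209
 = 1.1236 + 1.7437 + 0.2491 + 0.8836
 = 4

4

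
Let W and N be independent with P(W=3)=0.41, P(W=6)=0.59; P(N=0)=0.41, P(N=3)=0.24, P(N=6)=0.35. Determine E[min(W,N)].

E[min(W,N)] = Σ_w Σ_n min(w,n) · P(W=w)P(N=n)
 = 0·0.1681 + 3·0.0984 + 3·0.1435 + 0·0.2419 + 3·0.1416 + 6·0.2065
 = 0 + 0.2952 + 0.4305 + 0 + 0.4248 + 1.239
 = 2.3895

2.3895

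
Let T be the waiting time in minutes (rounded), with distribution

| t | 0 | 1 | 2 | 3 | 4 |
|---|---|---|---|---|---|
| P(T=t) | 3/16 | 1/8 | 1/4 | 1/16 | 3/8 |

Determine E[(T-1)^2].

E[(T-1)^2] = Σ (t-1)^2·P(T=t)
 = 1·3/16 + 0·1/8 + 1·1/4 + 4·1/16 + 9·3/8
 = 3/16 + 0 + 1/4 + 1/4 + 27/8
 = 65/16

4.0625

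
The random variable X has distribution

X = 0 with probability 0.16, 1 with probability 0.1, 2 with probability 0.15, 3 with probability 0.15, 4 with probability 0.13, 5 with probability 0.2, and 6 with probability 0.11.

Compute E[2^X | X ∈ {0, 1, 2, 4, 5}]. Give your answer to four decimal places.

P(X ∈ {0, 1, 2, 4, 5}) = 0.16 + 0.1 + 0.15 + 0.13 + 0.2 = 0.74.
E[2^X | X ∈ {0, 1, 2, 4, 5}] = [1·0.16 + 2·0.1 + 4·0.15 + 16·0.13 + 32·0.2] / 0.74
 = 9.44 / 0.74
 = 472/37

12.7568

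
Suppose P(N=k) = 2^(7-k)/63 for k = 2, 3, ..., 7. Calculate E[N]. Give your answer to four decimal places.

E[N] = Σ n·P(N=n)
 = 2·32/63 + 3·16/63 + 4·8/63 + 5·4/63 + 6·2/63 + 7·1/63
 = 64/63 + 16/21 + 32/63 + 20/63 + 4/21 + 1/9
 = 61/21

2.9048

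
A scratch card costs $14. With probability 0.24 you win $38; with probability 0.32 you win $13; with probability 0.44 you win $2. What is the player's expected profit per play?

E[payout] = 38·0.24 + 13·0.32 + 2·0.44
 = 9.12 + 4.16 + 0.88
 = 14.16
Net = 14.16 - 14 = 0.16

0.16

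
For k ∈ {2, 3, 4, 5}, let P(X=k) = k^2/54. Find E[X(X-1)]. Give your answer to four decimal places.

E[X(X-1)] = Σ x(x-1)·P(X=x)
 = 2·2/27 + 6·1/6 + 12·8/27 + 20·25/54
 = 4/27 + 1 + 32/9 + 250/27
 = 377/27

13.9630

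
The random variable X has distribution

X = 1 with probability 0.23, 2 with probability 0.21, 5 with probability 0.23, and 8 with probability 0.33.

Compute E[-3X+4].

-9.32

E[-3X+4] = Σ (-3x+4)·P(X=x)
 = 1·0.23 + (-2)·0.21 + (-11)·0.23 + (-20)·0.33
 = 0.23 + (-0.42) + (-2.53) + (-6.6)
 = -9.32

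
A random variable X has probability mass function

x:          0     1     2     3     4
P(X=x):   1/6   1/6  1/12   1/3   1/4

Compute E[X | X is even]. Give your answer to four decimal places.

2.3333

P(X is even) = 1/6 + 1/12 + 1/4 = 1/2.
E[X | X is even] = [0·1/6 + 2·1/12 + 4·1/4] / (1/2)
 = 7/6 / (1/2)
 = 7/3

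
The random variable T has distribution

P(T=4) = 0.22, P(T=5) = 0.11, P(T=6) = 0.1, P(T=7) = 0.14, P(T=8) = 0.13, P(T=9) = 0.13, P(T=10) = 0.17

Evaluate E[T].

6.92

E[T] = Σ t·P(T=t)
 = 4·0.22 + 5·0.11 + 6·0.1 + 7·0.14 + 8·0.13 + 9·0.13 + 10·0.17
 = 0.88 + 0.55 + 0.6 + 0.98 + 1.04 + 1.17 + 1.7
 = 6.92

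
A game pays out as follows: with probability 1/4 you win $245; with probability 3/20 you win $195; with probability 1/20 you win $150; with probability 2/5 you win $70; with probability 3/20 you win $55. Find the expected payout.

134.25

E[payout] = 245·1/4 + 195·3/20 + 150·1/20 + 70·2/5 + 55·3/20
 = 245/4 + 117/4 + 15/2 + 28 + 33/4
 = 537/4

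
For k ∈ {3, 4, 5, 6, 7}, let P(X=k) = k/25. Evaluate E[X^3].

E[X^3] = Σ x^3·P(X=x)
 = 27·3/25 + 64·4/25 + 125·1/5 + 216·6/25 + 343·7/25
 = 81/25 + 256/25 + 25 + 1296/25 + 2401/25
 = 4659/25

186.36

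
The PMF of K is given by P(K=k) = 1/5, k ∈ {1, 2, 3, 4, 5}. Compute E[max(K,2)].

3.2

E[max(K,2)] = Σ max(k,2)·P(K=k)
 = 2·1/5 + 2·1/5 + 3·1/5 + 4·1/5 + 5·1/5
 = 2/5 + 2/5 + 3/5 + 4/5 + 1
 = 16/5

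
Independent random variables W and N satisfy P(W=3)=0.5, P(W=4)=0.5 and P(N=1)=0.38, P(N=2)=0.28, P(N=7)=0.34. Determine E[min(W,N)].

2.13

E[min(W,N)] = Σ_w Σ_n min(w,n) · P(W=w)P(N=n)
 = 1·0.19 + 2·0.14 + 3·0.17 + 1·0.19 + 2·0.14 + 4·0.17
 = 0.19 + 0.28 + 0.51 + 0.19 + 0.28 + 0.68
 = 2.13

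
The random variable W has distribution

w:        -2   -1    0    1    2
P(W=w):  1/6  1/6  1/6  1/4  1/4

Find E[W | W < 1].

P(W < 1) = 1/6 + 1/6 + 1/6 = 1/2.
E[W | W < 1] = [(-2)·1/6 + (-1)·1/6 + 0·1/6] / (1/2)
 = -1/2 / (1/2)
 = -1

-1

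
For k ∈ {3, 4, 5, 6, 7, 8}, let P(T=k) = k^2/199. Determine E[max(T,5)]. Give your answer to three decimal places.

E[max(T,5)] = Σ max(t,5)·P(T=t)
 = 5·9/199 + 5·16/199 + 5·25/199 + 6·36/199 + 7·49/199 + 8·64/199
 = 45/199 + 80/199 + 125/199 + 216/199 + 343/199 + 512/199
 = 1321/199

6.638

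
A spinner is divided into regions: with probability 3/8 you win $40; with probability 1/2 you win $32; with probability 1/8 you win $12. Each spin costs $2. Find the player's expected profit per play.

30.5

E[payout] = 40·3/8 + 32·1/2 + 12·1/8
 = 15 + 16 + 3/2
 = 65/2
Net = 65/2 - 2 = 61/2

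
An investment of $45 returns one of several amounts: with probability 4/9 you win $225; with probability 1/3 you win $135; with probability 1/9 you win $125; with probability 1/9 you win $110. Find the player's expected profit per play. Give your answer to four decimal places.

E[payout] = 225·4/9 + 135·1/3 + 125·1/9 + 110·1/9
 = 100 + 45 + 125/9 + 110/9
 = 1540/9
Net = 1540/9 - 45 = 1135/9

126.1111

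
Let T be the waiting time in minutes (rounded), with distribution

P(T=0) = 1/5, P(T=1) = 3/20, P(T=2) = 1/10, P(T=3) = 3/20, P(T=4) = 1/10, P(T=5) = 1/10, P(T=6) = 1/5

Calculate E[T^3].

67.1

E[T^3] = Σ t^3·P(T=t)
 = 0·1/5 + 1·3/20 + 8·1/10 + 27·3/20 + 64·1/10 + 125·1/10 + 216·1/5
 = 0 + 3/20 + 4/5 + 81/20 + 32/5 + 25/2 + 216/5
 = 671/10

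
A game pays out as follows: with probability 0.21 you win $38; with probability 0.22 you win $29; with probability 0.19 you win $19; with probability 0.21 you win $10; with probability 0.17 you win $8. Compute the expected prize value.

21.43

E[payout] = 38·0.21 + 29·0.22 + 19·0.19 + 10·0.21 + 8·0.17
 = 7.98 + 6.38 + 3.61 + 2.1 + 1.36
 = 21.43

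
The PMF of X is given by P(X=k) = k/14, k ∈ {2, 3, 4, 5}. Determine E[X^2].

E[X^2] = Σ x^2·P(X=x)
 = 4·1/7 + 9·3/14 + 16·2/7 + 25·5/14
 = 4/7 + 27/14 + 32/7 + 125/14
 = 16

16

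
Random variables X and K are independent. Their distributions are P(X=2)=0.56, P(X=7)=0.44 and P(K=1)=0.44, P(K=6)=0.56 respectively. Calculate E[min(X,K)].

2.5456

E[min(X,K)] = Σ_x Σ_k min(x,k) · P(X=x)P(K=k)
 = 1·0.2464 + 2·0.3136 + 1·0.1936 + 6·0.2464
 = 0.2464 + 0.6272 + 0.1936 + 1.4784
 = 2.5456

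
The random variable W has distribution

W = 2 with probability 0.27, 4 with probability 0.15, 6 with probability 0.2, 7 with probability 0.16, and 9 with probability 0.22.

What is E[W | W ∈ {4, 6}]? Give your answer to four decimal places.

P(W ∈ {4, 6}) = 0.15 + 0.2 = 0.35.
E[W | W ∈ {4, 6}] = [4·0.15 + 6·0.2] / 0.35
 = 1.8 / 0.35
 = 36/7

5.1429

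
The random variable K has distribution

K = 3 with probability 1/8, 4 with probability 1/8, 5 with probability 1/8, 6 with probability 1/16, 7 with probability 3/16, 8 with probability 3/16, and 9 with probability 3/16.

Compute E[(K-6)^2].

E[(K-6)^2] = Σ (k-6)^2·P(K=k)
 = 9·1/8 + 4·1/8 + 1·1/8 + 0·1/16 + 1·3/16 + 4·3/16 + 9·3/16
 = 9/8 + 1/2 + 1/8 + 0 + 3/16 + 3/4 + 27/16
 = 35/8

4.375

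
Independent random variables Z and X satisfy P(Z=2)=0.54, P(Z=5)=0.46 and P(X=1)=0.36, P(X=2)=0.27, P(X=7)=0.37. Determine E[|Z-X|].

2.5688

E[|Z-X|] = Σ_z Σ_x |z-x| · P(Z=z)P(X=x)
 = 1·0.1944 + 0·0.1458 + 5·0.1998 + 4·0.1656 + 3·0.1242 + 2·0.1702
 = 0.1944 + 0 + 0.999 + 0.6624 + 0.3726 + 0.3404
 = 2.5688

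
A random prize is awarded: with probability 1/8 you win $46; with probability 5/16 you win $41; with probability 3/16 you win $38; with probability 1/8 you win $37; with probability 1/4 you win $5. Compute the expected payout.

E[payout] = 46·1/8 + 41·5/16 + 38·3/16 + 37·1/8 + 5·1/4
 = 23/4 + 205/16 + 57/8 + 37/8 + 5/4
 = 505/16

31.5625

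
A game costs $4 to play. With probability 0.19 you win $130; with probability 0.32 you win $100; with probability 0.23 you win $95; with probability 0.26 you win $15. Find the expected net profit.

78.45

E[payout] = 130·0.19 + 100·0.32 + 95·0.23 + 15·0.26
 = 24.7 + 32 + 21.85 + 3.9
 = 82.45
Net = 82.45 - 4 = 78.45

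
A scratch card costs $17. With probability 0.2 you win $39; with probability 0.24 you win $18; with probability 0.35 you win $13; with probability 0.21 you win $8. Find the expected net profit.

E[payout] = 39·0.2 + 18·0.24 + 13·0.35 + 8·0.21
 = 7.8 + 4.32 + 4.55 + 1.68
 = 18.35
Net = 18.35 - 17 = 1.35

1.35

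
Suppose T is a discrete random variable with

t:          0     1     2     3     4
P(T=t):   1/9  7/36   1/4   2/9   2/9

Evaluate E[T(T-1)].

4.5

E[T(T-1)] = Σ t(t-1)·P(T=t)
 = 0·1/9 + 0·7/36 + 2·1/4 + 6·2/9 + 12·2/9
 = 0 + 0 + 1/2 + 4/3 + 8/3
 = 9/2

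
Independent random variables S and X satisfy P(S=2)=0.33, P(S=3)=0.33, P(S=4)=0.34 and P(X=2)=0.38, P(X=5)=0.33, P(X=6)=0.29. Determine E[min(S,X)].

2.6262

E[min(S,X)] = Σ_s Σ_x min(s,x) · P(S=s)P(X=x)
 = 2·0.1254 + 2·0.1089 + 2·0.0957 + 2·0.1254 + 3·0.1089 + 3·0.0957 + 2·0.1292 + 4·0.1122 + 4·0.0986
 = 0.2508 + 0.2178 + 0.1914 + 0.2508 + 0.3267 + 0.2871 + 0.2584 + 0.4488 + 0.3944
 = 2.6262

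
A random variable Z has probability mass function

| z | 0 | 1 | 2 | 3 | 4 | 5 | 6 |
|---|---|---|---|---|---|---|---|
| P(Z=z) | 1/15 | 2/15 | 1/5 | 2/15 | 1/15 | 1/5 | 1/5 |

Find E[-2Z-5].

E[-2Z-5] = Σ (-2z-5)·P(Z=z)
 = (-5)·1/15 + (-7)·2/15 + (-9)·1/5 + (-11)·2/15 + (-13)·1/15 + (-15)·1/5 + (-17)·1/5
 = (-1/3) + (-14/15) + (-9/5) + (-22/15) + (-13/15) + (-3) + (-17/5)
 = -59/5

-11.8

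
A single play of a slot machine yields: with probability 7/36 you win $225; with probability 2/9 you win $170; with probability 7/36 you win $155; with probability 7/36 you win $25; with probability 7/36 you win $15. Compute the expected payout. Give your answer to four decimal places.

E[payout] = 225·7/36 + 170·2/9 + 155·7/36 + 25·7/36 + 15·7/36
 = 175/4 + 340/9 + 1085/36 + 175/36 + 35/12
 = 1075/9

119.4444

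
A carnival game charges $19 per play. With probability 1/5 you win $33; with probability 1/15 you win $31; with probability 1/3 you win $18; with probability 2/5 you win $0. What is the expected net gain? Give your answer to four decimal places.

E[payout] = 33·1/5 + 31·1/15 + 18·1/3 + 0·2/5
 = 33/5 + 31/15 + 6 + 0
 = 44/3
Net = 44/3 - 19 = -13/3

-4.3333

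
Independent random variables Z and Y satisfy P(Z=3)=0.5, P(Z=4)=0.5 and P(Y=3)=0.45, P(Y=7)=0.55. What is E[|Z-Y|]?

E[|Z-Y|] = Σ_z Σ_y |z-y| · P(Z=z)P(Y=y)
 = 0·0.225 + 4·0.275 + 1·0.225 + 3·0.275
 = 0 + 1.1 + 0.225 + 0.825
 = 2.15

2.15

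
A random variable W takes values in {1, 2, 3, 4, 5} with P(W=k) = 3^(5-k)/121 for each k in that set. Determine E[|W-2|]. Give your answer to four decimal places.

0.8182

E[|W-2|] = Σ |w-2|·P(W=w)
 = 1·81/121 + 0·27/121 + 1·9/121 + 2·3/121 + 3·1/121
 = 81/121 + 0 + 9/121 + 6/121 + 3/121
 = 9/11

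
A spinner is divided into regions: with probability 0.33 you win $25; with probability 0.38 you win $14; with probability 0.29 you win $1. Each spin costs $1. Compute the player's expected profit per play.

12.86

E[payout] = 25·0.33 + 14·0.38 + 1·0.29
 = 8.25 + 5.32 + 0.29
 = 13.86
Net = 13.86 - 1 = 12.86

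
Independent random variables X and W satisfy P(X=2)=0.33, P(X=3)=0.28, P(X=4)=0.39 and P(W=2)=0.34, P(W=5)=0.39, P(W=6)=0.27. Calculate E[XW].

E[XW] = Σ_x Σ_w xw · P(X=x)P(W=w)
 = 4·0.1122 + 10·0.1287 + 12·0.0891 + 6·0.0952 + 15·0.1092 + 18·0.0756 + 8·0.1326 + 20·0.1521 + 24·0.1053
 = 0.4488 + 1.287 + 1.0692 + 0.5712 + 1.638 + 1.3608 + 1.0608 + 3.042 + 2.5272
 = 13.005

13.005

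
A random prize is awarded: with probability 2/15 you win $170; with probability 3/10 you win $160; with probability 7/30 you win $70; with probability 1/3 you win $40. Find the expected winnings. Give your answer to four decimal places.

100.3333

E[payout] = 170·2/15 + 160·3/10 + 70·7/30 + 40·1/3
 = 68/3 + 48 + 49/3 + 40/3
 = 301/3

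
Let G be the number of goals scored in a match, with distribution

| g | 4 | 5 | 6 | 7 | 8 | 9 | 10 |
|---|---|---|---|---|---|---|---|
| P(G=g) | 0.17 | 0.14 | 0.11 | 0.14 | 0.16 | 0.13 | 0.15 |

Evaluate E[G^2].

E[G^2] = Σ g^2·P(G=g)
 = 16·0.17 + 25·0.14 + 36·0.11 + 49·0.14 + 64·0.16 + 81·0.13 + 100·0.15
 = 2.72 + 3.5 + 3.96 + 6.86 + 10.24 + 10.53 + 15
 = 52.81

52.81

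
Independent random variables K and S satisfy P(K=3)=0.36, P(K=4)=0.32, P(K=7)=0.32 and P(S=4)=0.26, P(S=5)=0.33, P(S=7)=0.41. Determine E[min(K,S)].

E[min(K,S)] = Σ_k Σ_s min(k,s) · P(K=k)P(S=s)
 = 3·0.0936 + 3·0.1188 + 3·0.1476 + 4·0.0832 + 4·0.1056 + 4·0.1312 + 4·0.0832 + 5·0.1056 + 7·0.1312
 = 0.2808 + 0.3564 + 0.4428 + 0.3328 + 0.4224 + 0.5248 + 0.3328 + 0.528 + 0.9184
 = 4.1392

4.1392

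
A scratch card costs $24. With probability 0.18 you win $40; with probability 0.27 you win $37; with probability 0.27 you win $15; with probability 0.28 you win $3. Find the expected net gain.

-1.92

E[payout] = 40·0.18 + 37·0.27 + 15·0.27 + 3·0.28
 = 7.2 + 9.99 + 4.05 + 0.84
 = 22.08
Net = 22.08 - 24 = -1.92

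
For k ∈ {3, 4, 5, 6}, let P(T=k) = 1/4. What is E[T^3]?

E[T^3] = Σ t^3·P(T=t)
 = 27·1/4 + 64·1/4 + 125·1/4 + 216·1/4
 = 27/4 + 16 + 125/4 + 54
 = 108

108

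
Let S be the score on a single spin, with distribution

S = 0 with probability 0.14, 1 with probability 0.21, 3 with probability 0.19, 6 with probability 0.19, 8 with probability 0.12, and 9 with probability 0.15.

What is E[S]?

E[S] = Σ s·P(S=s)
 = 0·0.14 + 1·0.21 + 3·0.19 + 6·0.19 + 8·0.12 + 9·0.15
 = 0 + 0.21 + 0.57 + 1.14 + 0.96 + 1.35
 = 4.23

4.23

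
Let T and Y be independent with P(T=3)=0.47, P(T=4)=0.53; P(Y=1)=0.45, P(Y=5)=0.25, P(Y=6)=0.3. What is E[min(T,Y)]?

E[min(T,Y)] = Σ_t Σ_y min(t,y) · P(T=t)P(Y=y)
 = 1·0.2115 + 3·0.1175 + 3·0.141 + 1·0.2385 + 4·0.1325 + 4·0.159
 = 0.2115 + 0.3525 + 0.423 + 0.2385 + 0.53 + 0.636
 = 2.3915

2.3915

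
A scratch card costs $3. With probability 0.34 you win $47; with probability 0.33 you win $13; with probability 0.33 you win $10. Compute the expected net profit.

E[payout] = 47·0.34 + 13·0.33 + 10·0.33
 = 15.98 + 4.29 + 3.3
 = 23.57
Net = 23.57 - 3 = 20.57

20.57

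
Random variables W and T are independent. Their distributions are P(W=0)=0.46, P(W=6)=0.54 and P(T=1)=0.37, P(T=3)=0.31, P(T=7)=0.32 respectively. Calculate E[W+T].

E[W+T] = Σ_w Σ_t (w+t) · P(W=w)P(T=t)
 = 1·0.1702 + 3·0.1426 + 7·0.1472 + 7·0.1998 + 9·0.1674 + 13·0.1728
 = 0.1702 + 0.4278 + 1.0304 + 1.3986 + 1.5066 + 2.2464
 = 6.78

6.78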